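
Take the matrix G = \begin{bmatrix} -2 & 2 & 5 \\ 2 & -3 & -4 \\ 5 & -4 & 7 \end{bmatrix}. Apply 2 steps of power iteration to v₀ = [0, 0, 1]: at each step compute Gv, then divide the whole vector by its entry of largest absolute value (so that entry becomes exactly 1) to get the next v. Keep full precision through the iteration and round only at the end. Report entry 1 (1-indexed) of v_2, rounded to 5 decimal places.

Gv0 = (5.000000, -4.000000, 7.000000); divide by 7.000000 → v1 = (0.714286, -0.571429, 1.000000)
Gv1 = (2.428571, -0.857143, 12.857143); divide by 12.857143 → v2 = (0.188889, -0.066667, 1.000000)
Requested entry of v2: 17/90 = 0.18889

0.18889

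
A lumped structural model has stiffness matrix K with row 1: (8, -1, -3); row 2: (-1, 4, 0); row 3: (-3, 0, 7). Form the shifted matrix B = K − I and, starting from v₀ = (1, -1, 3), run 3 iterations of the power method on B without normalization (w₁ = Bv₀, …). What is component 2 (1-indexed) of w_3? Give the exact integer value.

B = K − I has rows (7, -1, -3); (-1, 3, 0); (-3, 0, 6)
w1 = Bv₀ = (-1, -4, 15)
w2 = Bw1 = (-48, -11, 93)
w3 = Bw2 = (-604, 15, 702)
Requested component of w3: 15

15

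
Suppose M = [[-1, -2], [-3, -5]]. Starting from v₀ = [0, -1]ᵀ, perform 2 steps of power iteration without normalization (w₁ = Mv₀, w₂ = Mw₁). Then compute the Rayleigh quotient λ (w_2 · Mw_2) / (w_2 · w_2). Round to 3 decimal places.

λ ≈ -6.162

w1 = Mv₀ = ((-1)·0 + (-2)·(-1); (-3)·0 + (-5)·(-1)) = (2, 5)
w2 = Mw1 = ((-1)·2 + (-2)·5; (-3)·2 + (-5)·5) = (-12, -31)
Mw2 = (74, 191)
w2·Mw2 = (-12)·74 + (-31)·191 = -6809; w2·w2 = (-12)·(-12) + (-31)·(-31) = 1105
λ ≈ -6809/1105 = -6.162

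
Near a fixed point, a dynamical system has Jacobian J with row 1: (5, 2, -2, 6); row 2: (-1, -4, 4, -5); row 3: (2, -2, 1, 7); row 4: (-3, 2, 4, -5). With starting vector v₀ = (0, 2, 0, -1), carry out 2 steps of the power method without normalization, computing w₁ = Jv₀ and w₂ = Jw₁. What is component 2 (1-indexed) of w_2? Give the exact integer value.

-75

w1 = Jv₀ = (5·0 + 2·2 + (-2)·0 + 6·(-1); (-1)·0 + (-4)·2 + 4·0 + (-5)·(-1); 2·0 + (-2)·2 + 1·0 + 7·(-1); (-3)·0 + 2·2 + 4·0 + (-5)·(-1)) = (-2, -3, -11, 9)
w2 = Jw1 = (5·(-2) + 2·(-3) + (-2)·(-11) + 6·9; (-1)·(-2) + (-4)·(-3) + 4·(-11) + (-5)·9; 2·(-2) + (-2)·(-3) + 1·(-11) + 7·9; (-3)·(-2) + 2·(-3) + 4·(-11) + (-5)·9) = (60, -75, 54, -89)
The requested component of w2 is -75.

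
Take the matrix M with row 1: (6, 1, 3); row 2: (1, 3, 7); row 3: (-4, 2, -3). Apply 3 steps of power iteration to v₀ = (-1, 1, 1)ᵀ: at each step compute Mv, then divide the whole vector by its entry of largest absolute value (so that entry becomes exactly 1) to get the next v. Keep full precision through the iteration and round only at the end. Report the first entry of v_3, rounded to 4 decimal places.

Mv0 = (-2.00000, 9.00000, 3.00000); divide by 9.00000 → v1 = (-0.22222, 1.00000, 0.33333)
Mv1 = (0.66667, 5.11111, 1.88889); divide by 5.11111 → v2 = (0.13043, 1.00000, 0.36957)
Mv2 = (2.89130, 5.71739, 0.36957); divide by 5.71739 → v3 = (0.50570, 1.00000, 0.06464)
Requested entry of v3: 133/263 = 0.5057

0.5057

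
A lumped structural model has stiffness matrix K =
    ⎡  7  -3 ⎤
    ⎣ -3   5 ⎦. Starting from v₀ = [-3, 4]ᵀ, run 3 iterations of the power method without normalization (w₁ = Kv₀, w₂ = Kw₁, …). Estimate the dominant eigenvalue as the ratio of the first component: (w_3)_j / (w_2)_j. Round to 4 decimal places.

w1 = Kv₀ = (7·(-3) + (-3)·4; (-3)·(-3) + 5·4) = (-33, 29)
w2 = Kw1 = (7·(-33) + (-3)·29; (-3)·(-33) + 5·29) = (-318, 244)
w3 = Kw2 = (-2958, 2174)
Ratio at component: -2958 / -318 = 9.3019

λ ≈ 9.3019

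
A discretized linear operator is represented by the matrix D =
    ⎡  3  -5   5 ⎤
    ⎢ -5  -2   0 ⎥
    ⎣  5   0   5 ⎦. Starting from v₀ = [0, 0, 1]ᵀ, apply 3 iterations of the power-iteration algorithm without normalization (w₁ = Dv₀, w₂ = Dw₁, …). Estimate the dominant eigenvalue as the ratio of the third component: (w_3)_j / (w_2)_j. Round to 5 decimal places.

w1 = Dv₀ = (3·0 + (-5)·0 + 5·1; (-5)·0 + (-2)·0 + 0·1; 5·0 + 0·0 + 5·1) = (5, 0, 5)
w2 = Dw1 = (3·5 + (-5)·0 + 5·5; (-5)·5 + (-2)·0 + 0·5; 5·5 + 0·0 + 5·5) = (40, -25, 50)
w3 = Dw2 = (495, -150, 450)
Ratio at component: 450 / 50 = 9.00000

λ ≈ 9.00000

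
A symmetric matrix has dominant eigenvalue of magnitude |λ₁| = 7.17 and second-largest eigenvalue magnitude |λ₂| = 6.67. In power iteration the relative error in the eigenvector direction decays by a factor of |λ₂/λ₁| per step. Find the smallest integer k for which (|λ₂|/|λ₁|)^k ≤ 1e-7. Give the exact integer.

|λ₂/λ₁| = 6.67/7.17 = 0.93026
Need k ≥ ln(1e-7) / ln(0.93026) = -16.1181 / -0.0723 ≈ 222.977
Smallest integer k satisfying the bound: 223

223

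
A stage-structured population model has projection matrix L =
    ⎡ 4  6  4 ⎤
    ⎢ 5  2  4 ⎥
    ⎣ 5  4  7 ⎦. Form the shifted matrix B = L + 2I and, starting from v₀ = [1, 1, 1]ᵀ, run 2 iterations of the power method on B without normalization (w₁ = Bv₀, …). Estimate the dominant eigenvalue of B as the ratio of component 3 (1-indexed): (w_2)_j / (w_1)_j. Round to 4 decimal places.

μ ≈ 16.3333

B = L + 2I has rows (6, 6, 4); (5, 4, 4); (5, 4, 9)
w1 = Bv₀ = (6·1 + 6·1 + 4·1; 5·1 + 4·1 + 4·1; 5·1 + 4·1 + 9·1) = (16, 13, 18)
w2 = Bw1 = (6·16 + 6·13 + 4·18; 5·16 + 4·13 + 4·18; 5·16 + 4·13 + 9·18) = (246, 204, 294)
Ratio: 294/18 = 16.3333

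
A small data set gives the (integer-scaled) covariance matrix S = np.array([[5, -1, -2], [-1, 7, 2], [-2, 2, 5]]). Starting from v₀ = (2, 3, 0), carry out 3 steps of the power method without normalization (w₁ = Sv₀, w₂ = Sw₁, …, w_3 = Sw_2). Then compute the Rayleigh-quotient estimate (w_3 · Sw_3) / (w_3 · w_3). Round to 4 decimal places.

8.5145

w1 = Sv₀ = (5·2 + (-1)·3 + (-2)·0; (-1)·2 + 7·3 + 2·0; (-2)·2 + 2·3 + 5·0) = (7, 19, 2)
w2 = Sw1 = (5·7 + (-1)·19 + (-2)·2; (-1)·7 + 7·19 + 2·2; (-2)·7 + 2·19 + 5·2) = (12, 130, 34)
w3 = Sw2 = (-138, 966, 406)
Sw3 = (-2468, 7712, 4238)
w3·Sw3 = (-138)·(-2468) + 966·7712 + 406·4238 = 9511004; w3·w3 = (-138)·(-138) + 966·966 + 406·406 = 1117036
λ ≈ 9511004/1117036 = 8.5145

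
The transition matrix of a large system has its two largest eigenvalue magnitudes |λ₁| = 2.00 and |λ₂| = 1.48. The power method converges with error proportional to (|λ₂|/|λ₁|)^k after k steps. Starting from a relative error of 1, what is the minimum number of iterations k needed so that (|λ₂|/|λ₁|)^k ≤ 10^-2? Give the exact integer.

16

|λ₂/λ₁| = 1.48/2.00 = 0.74000
Need k ≥ ln(10^-2) / ln(0.74000) = -4.6052 / -0.3011 ≈ 15.294
Smallest integer k satisfying the bound: 16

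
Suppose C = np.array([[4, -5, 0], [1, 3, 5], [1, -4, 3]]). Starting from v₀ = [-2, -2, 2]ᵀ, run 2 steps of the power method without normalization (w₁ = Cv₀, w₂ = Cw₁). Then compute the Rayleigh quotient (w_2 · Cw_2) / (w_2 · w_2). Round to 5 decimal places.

w1 = Cv₀ = (2, 2, 12)
w2 = Cw1 = (-2, 68, 30)
Cw2 = (-348, 352, -184)
w2·Cw2 = (-2)·(-348) + 68·352 + 30·(-184) = 19112; w2·w2 = (-2)·(-2) + 68·68 + 30·30 = 5528
λ ≈ 19112/5528 = 3.45731

3.45731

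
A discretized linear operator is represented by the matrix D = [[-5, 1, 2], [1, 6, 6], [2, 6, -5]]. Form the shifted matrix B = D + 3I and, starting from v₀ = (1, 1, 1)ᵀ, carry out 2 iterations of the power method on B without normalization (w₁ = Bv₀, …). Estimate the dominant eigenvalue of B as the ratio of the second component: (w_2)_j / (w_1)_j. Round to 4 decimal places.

B = D + 3I has rows (-2, 1, 2); (1, 9, 6); (2, 6, -2)
w1 = Bv₀ = ((-2)·1 + 1·1 + 2·1; 1·1 + 9·1 + 6·1; 2·1 + 6·1 + (-2)·1) = (1, 16, 6)
w2 = Bw1 = ((-2)·1 + 1·16 + 2·6; 1·1 + 9·16 + 6·6; 2·1 + 6·16 + (-2)·6) = (26, 181, 86)
Ratio: 181/16 = 11.3125

μ ≈ 11.3125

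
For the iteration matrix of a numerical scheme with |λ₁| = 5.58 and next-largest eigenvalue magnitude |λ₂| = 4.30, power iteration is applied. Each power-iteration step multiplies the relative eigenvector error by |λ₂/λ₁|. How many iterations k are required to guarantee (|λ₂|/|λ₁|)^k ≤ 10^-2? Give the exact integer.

|λ₂/λ₁| = 4.30/5.58 = 0.77061
Need k ≥ ln(10^-2) / ln(0.77061) = -4.6052 / -0.2606 ≈ 17.673
Smallest integer k satisfying the bound: 18

18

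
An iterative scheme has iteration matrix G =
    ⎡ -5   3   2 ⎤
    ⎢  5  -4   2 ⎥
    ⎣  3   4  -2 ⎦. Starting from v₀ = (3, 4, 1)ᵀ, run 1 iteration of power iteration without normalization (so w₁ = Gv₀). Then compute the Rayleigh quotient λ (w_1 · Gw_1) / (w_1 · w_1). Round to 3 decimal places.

-1.981

w1 = Gv₀ = ((-5)·3 + 3·4 + 2·1; 5·3 + (-4)·4 + 2·1; 3·3 + 4·4 + (-2)·1) = (-1, 1, 23)
Gw1 = (54, 37, -45)
w1·Gw1 = (-1)·54 + 1·37 + 23·(-45) = -1052; w1·w1 = (-1)·(-1) + 1·1 + 23·23 = 531
λ ≈ -1052/531 = -1.981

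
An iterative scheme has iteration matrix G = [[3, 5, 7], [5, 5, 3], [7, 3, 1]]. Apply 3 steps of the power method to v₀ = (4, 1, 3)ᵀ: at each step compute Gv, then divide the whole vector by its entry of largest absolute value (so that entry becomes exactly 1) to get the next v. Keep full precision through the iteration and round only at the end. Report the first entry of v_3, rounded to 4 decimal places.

Gv0 = (38.00000, 34.00000, 34.00000); divide by 38.00000 → v1 = (1.00000, 0.89474, 0.89474)
Gv1 = (13.73684, 12.15789, 10.57895); divide by 13.73684 → v2 = (1.00000, 0.88506, 0.77011)
Gv2 = (12.81609, 11.73563, 10.42529); divide by 12.81609 → v3 = (1.00000, 0.91570, 0.81345)
Requested entry of v3: 6690/6690 = 1.0000

1.0000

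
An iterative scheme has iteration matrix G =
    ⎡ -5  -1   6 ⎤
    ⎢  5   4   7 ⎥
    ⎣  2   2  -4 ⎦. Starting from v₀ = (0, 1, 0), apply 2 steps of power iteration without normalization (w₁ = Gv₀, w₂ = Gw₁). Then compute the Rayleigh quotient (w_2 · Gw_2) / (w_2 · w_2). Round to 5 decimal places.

w1 = Gv₀ = (-1, 4, 2)
w2 = Gw1 = (13, 25, -2)
Gw2 = (-102, 151, 84)
w2·Gw2 = 13·(-102) + 25·151 + (-2)·84 = 2281; w2·w2 = 13·13 + 25·25 + (-2)·(-2) = 798
λ ≈ 2281/798 = 2.85840

2.85840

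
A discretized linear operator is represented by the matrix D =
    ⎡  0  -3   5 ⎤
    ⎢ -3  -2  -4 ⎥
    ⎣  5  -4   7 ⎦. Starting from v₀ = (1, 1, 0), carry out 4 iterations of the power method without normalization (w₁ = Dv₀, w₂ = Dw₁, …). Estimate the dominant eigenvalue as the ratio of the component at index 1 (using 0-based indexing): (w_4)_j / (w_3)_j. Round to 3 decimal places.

w1 = Dv₀ = (0·1 + (-3)·1 + 5·0; (-3)·1 + (-2)·1 + (-4)·0; 5·1 + (-4)·1 + 7·0) = (-3, -5, 1)
w2 = Dw1 = (0·(-3) + (-3)·(-5) + 5·1; (-3)·(-3) + (-2)·(-5) + (-4)·1; 5·(-3) + (-4)·(-5) + 7·1) = (20, 15, 12)
w3 = Dw2 = (15, -138, 124)
w4 = Dw3 = (1034, -265, 1495)
Ratio at component: -265 / -138 = 1.920

1.920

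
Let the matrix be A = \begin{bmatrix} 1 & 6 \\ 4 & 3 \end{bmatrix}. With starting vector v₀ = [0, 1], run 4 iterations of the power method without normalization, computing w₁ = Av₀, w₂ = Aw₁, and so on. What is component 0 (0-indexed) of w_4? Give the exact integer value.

1392

w1 = Av₀ = (1·0 + 6·1; 4·0 + 3·1) = (6, 3)
w2 = Aw1 = (1·6 + 6·3; 4·6 + 3·3) = (24, 33)
w3 = Aw2 = (222, 195)
w4 = Aw3 = (1392, 1473)
The requested component of w4 is 1392.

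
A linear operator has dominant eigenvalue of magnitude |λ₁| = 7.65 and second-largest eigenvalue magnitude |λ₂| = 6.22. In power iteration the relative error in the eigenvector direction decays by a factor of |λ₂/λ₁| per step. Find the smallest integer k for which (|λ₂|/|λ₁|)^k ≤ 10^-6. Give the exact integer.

|λ₂/λ₁| = 6.22/7.65 = 0.81307
Need k ≥ ln(10^-6) / ln(0.81307) = -13.8155 / -0.2069 ≈ 66.762
Smallest integer k satisfying the bound: 67

67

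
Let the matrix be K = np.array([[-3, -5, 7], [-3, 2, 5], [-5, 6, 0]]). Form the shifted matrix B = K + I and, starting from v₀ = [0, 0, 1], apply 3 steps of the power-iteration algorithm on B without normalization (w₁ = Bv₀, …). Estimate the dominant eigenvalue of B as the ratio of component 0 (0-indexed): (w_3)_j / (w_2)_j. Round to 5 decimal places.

μ ≈ -1.28125

B = K + I has rows (-2, -5, 7); (-3, 3, 5); (-5, 6, 1)
w1 = Bv₀ = (7, 5, 1)
w2 = Bw1 = (-32, -1, -4)
w3 = Bw2 = (41, 73, 150)
Ratio: 41/-32 = -1.28125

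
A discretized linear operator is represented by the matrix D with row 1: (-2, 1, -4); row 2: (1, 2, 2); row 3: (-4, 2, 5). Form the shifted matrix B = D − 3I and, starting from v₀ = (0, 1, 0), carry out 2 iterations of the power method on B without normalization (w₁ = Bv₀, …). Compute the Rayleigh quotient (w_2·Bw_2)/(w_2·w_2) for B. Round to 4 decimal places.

B = D − 3I has rows (-5, 1, -4); (1, -1, 2); (-4, 2, 2)
w1 = Bv₀ = ((-5)·0 + 1·1 + (-4)·0; 1·0 + (-1)·1 + 2·0; (-4)·0 + 2·1 + 2·0) = (1, -1, 2)
w2 = Bw1 = ((-5)·1 + 1·(-1) + (-4)·2; 1·1 + (-1)·(-1) + 2·2; (-4)·1 + 2·(-1) + 2·2) = (-14, 6, -2)
Bw2 = (84, -24, 64)
w2·Bw2 = -1448; w2·w2 = 236; μ ≈ -1448/236 = -6.1356

μ ≈ -6.1356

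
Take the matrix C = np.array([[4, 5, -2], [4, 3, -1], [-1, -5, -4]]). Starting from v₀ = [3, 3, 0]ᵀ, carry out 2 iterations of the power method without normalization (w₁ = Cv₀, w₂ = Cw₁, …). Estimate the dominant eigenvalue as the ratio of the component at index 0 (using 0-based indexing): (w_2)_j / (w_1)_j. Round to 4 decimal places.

w1 = Cv₀ = (27, 21, -18)
w2 = Cw1 = (249, 189, -60)
Ratio at component: 249 / 27 = 9.2222

λ ≈ 9.2222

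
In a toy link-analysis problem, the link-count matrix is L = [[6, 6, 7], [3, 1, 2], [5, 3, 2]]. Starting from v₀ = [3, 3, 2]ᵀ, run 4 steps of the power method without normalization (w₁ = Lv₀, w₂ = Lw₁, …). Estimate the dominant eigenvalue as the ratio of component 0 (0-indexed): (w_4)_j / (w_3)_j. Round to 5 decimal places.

12.32627

w1 = Lv₀ = (6·3 + 6·3 + 7·2; 3·3 + 1·3 + 2·2; 5·3 + 3·3 + 2·2) = (50, 16, 28)
w2 = Lw1 = (6·50 + 6·16 + 7·28; 3·50 + 1·16 + 2·28; 5·50 + 3·16 + 2·28) = (592, 222, 354)
w3 = Lw2 = (7362, 2706, 4334)
w4 = Lw3 = (90746, 33460, 53596)
Ratio at component: 90746 / 7362 = 12.32627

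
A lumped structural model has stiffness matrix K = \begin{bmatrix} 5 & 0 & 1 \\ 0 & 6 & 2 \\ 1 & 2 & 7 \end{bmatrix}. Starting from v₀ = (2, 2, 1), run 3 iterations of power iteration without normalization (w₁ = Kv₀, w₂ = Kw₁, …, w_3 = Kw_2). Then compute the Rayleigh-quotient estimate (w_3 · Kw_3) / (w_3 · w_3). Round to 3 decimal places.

w1 = Kv₀ = (11, 14, 13)
w2 = Kw1 = (68, 110, 130)
w3 = Kw2 = (470, 920, 1198)
Kw3 = (3548, 7916, 10696)
w3·Kw3 = 470·3548 + 920·7916 + 1198·10696 = 21764088; w3·w3 = 470·470 + 920·920 + 1198·1198 = 2502504
λ ≈ 21764088/2502504 = 8.697

λ ≈ 8.697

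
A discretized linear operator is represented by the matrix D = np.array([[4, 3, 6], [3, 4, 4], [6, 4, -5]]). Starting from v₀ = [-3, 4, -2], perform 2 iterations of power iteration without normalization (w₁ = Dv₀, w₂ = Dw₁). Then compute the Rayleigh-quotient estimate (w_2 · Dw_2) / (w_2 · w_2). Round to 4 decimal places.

w1 = Dv₀ = (4·(-3) + 3·4 + 6·(-2); 3·(-3) + 4·4 + 4·(-2); 6·(-3) + 4·4 + (-5)·(-2)) = (-12, -1, 8)
w2 = Dw1 = (4·(-12) + 3·(-1) + 6·8; 3·(-12) + 4·(-1) + 4·8; 6·(-12) + 4·(-1) + (-5)·8) = (-3, -8, -116)
Dw2 = (-732, -505, 530)
w2·Dw2 = (-3)·(-732) + (-8)·(-505) + (-116)·530 = -55244; w2·w2 = (-3)·(-3) + (-8)·(-8) + (-116)·(-116) = 13529
λ ≈ -55244/13529 = -4.0834

-4.0834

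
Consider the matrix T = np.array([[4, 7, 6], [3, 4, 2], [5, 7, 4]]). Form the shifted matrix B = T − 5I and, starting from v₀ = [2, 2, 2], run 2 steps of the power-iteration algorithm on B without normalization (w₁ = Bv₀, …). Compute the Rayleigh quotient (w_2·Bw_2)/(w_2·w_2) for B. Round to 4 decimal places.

B = T − 5I has rows (-1, 7, 6); (3, -1, 2); (5, 7, -1)
w1 = Bv₀ = (24, 8, 22)
w2 = Bw1 = (164, 108, 154)
Bw2 = (1516, 692, 1422)
w2·Bw2 = 542348; w2·w2 = 62276; μ ≈ 542348/62276 = 8.7088

8.7088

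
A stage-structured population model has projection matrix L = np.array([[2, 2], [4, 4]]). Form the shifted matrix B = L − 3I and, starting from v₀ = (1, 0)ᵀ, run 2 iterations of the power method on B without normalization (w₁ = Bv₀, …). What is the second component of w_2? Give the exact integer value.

0

B = L − 3I has rows (-1, 2); (4, 1)
w1 = Bv₀ = (-1, 4)
w2 = Bw1 = (9, 0)
Requested component of w2: 0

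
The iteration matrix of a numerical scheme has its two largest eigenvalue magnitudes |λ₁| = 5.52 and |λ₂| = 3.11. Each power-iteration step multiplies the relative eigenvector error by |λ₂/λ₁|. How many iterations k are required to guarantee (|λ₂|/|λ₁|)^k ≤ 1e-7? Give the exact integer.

|λ₂/λ₁| = 3.11/5.52 = 0.56341
Need k ≥ ln(1e-7) / ln(0.56341) = -16.1181 / -0.5738 ≈ 28.092
Smallest integer k satisfying the bound: 29

29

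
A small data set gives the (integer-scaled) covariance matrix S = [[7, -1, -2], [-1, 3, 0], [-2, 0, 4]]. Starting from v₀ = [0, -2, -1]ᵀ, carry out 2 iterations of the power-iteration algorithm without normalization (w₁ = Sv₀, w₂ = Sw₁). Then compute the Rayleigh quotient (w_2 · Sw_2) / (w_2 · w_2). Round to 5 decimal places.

7.78470

w1 = Sv₀ = (7·0 + (-1)·(-2) + (-2)·(-1); (-1)·0 + 3·(-2) + 0·(-1); (-2)·0 + 0·(-2) + 4·(-1)) = (4, -6, -4)
w2 = Sw1 = (7·4 + (-1)·(-6) + (-2)·(-4); (-1)·4 + 3·(-6) + 0·(-4); (-2)·4 + 0·(-6) + 4·(-4)) = (42, -22, -24)
Sw2 = (364, -108, -180)
w2·Sw2 = 42·364 + (-22)·(-108) + (-24)·(-180) = 21984; w2·w2 = 42·42 + (-22)·(-22) + (-24)·(-24) = 2824
λ ≈ 21984/2824 = 7.78470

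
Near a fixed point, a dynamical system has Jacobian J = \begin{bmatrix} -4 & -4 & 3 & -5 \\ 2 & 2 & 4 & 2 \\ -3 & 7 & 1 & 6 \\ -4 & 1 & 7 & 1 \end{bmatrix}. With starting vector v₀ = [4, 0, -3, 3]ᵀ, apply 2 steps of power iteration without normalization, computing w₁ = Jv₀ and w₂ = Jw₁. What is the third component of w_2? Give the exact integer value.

-67

w1 = Jv₀ = ((-4)·4 + (-4)·0 + 3·(-3) + (-5)·3; 2·4 + 2·0 + 4·(-3) + 2·3; (-3)·4 + 7·0 + 1·(-3) + 6·3; (-4)·4 + 1·0 + 7·(-3) + 1·3) = (-40, 2, 3, -34)
w2 = Jw1 = ((-4)·(-40) + (-4)·2 + 3·3 + (-5)·(-34); 2·(-40) + 2·2 + 4·3 + 2·(-34); (-3)·(-40) + 7·2 + 1·3 + 6·(-34); (-4)·(-40) + 1·2 + 7·3 + 1·(-34)) = (331, -132, -67, 149)
The requested component of w2 is -67.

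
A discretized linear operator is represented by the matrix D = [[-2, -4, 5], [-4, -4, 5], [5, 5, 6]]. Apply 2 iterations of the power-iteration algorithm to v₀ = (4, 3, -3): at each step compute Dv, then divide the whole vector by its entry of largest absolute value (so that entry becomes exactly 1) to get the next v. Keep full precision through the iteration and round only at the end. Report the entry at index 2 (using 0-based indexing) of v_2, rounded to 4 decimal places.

Dv0 = (-35.00000, -43.00000, 17.00000); divide by -43.00000 → v1 = (0.81395, 1.00000, -0.39535)
Dv1 = (-7.60465, -9.23256, 6.69767); divide by -9.23256 → v2 = (0.82368, 1.00000, -0.72544)
Requested entry of v2: -288/397 = -0.7254

-0.7254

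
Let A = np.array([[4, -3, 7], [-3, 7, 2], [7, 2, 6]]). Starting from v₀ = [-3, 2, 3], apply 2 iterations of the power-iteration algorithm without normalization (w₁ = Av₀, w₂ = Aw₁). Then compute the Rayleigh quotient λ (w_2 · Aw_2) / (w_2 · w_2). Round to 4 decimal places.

7.8871

w1 = Av₀ = (3, 29, 1)
w2 = Aw1 = (-68, 196, 85)
Aw2 = (-265, 1746, 426)
w2·Aw2 = (-68)·(-265) + 196·1746 + 85·426 = 396446; w2·w2 = (-68)·(-68) + 196·196 + 85·85 = 50265
λ ≈ 396446/50265 = 7.8871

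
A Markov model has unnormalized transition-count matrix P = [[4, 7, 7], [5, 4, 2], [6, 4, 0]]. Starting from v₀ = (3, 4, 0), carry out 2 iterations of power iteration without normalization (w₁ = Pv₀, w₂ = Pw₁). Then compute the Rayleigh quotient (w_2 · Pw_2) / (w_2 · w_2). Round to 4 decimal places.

13.2255

w1 = Pv₀ = (4·3 + 7·4 + 7·0; 5·3 + 4·4 + 2·0; 6·3 + 4·4 + 0·0) = (40, 31, 34)
w2 = Pw1 = (4·40 + 7·31 + 7·34; 5·40 + 4·31 + 2·34; 6·40 + 4·31 + 0·34) = (615, 392, 364)
Pw2 = (7752, 5371, 5258)
w2·Pw2 = 615·7752 + 392·5371 + 364·5258 = 8786824; w2·w2 = 615·615 + 392·392 + 364·364 = 664385
λ ≈ 8786824/664385 = 13.2255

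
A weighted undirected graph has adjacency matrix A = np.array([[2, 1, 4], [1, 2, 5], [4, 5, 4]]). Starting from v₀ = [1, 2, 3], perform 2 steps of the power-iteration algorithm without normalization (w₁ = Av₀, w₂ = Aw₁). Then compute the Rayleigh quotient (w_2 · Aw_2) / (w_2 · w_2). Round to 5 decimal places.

λ ≈ 9.91263

w1 = Av₀ = (2·1 + 1·2 + 4·3; 1·1 + 2·2 + 5·3; 4·1 + 5·2 + 4·3) = (16, 20, 26)
w2 = Aw1 = (2·16 + 1·20 + 4·26; 1·16 + 2·20 + 5·26; 4·16 + 5·20 + 4·26) = (156, 186, 268)
Aw2 = (1570, 1868, 2626)
w2·Aw2 = 156·1570 + 186·1868 + 268·2626 = 1296136; w2·w2 = 156·156 + 186·186 + 268·268 = 130756
λ ≈ 1296136/130756 = 9.91263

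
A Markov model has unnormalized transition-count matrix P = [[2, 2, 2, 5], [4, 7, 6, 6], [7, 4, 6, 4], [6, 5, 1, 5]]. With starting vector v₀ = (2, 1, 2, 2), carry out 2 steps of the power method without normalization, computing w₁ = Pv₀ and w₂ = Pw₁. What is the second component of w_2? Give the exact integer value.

755

w1 = Pv₀ = (2·2 + 2·1 + 2·2 + 5·2; 4·2 + 7·1 + 6·2 + 6·2; 7·2 + 4·1 + 6·2 + 4·2; 6·2 + 5·1 + 1·2 + 5·2) = (20, 39, 38, 29)
w2 = Pw1 = (2·20 + 2·39 + 2·38 + 5·29; 4·20 + 7·39 + 6·38 + 6·29; 7·20 + 4·39 + 6·38 + 4·29; 6·20 + 5·39 + 1·38 + 5·29) = (339, 755, 640, 498)
The requested component of w2 is 755.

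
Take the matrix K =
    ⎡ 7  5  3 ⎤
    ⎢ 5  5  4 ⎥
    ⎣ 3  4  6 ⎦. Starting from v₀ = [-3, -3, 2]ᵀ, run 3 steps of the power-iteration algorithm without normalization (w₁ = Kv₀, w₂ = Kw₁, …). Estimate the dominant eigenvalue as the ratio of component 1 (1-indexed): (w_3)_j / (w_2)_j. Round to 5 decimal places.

λ ≈ 13.27089

w1 = Kv₀ = (7·(-3) + 5·(-3) + 3·2; 5·(-3) + 5·(-3) + 4·2; 3·(-3) + 4·(-3) + 6·2) = (-30, -22, -9)
w2 = Kw1 = (7·(-30) + 5·(-22) + 3·(-9); 5·(-30) + 5·(-22) + 4·(-9); 3·(-30) + 4·(-22) + 6·(-9)) = (-347, -296, -232)
w3 = Kw2 = (-4605, -4143, -3617)
Ratio at component: -4605 / -347 = 13.27089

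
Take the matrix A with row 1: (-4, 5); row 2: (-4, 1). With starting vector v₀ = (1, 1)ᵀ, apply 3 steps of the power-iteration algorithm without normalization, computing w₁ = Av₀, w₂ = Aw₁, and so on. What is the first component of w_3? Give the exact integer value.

41

w1 = Av₀ = (1, -3)
w2 = Aw1 = (-19, -7)
w3 = Aw2 = (41, 69)
The requested component of w3 is 41.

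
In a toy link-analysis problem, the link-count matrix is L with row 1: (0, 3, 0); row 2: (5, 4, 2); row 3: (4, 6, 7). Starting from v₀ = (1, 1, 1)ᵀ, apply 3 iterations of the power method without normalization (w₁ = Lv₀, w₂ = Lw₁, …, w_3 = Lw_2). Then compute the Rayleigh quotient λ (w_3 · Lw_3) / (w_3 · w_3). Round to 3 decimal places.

λ ≈ 10.187

w1 = Lv₀ = (0·1 + 3·1 + 0·1; 5·1 + 4·1 + 2·1; 4·1 + 6·1 + 7·1) = (3, 11, 17)
w2 = Lw1 = (0·3 + 3·11 + 0·17; 5·3 + 4·11 + 2·17; 4·3 + 6·11 + 7·17) = (33, 93, 197)
w3 = Lw2 = (279, 931, 2069)
Lw3 = (2793, 9257, 21185)
w3·Lw3 = 279·2793 + 931·9257 + 2069·21185 = 53229279; w3·w3 = 279·279 + 931·931 + 2069·2069 = 5225363
λ ≈ 53229279/5225363 = 10.187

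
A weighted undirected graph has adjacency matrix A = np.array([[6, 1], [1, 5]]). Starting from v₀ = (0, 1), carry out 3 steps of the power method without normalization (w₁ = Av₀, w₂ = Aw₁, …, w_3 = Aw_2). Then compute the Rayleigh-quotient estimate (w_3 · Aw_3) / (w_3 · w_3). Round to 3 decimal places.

6.214

w1 = Av₀ = (6·0 + 1·1; 1·0 + 5·1) = (1, 5)
w2 = Aw1 = (6·1 + 1·5; 1·1 + 5·5) = (11, 26)
w3 = Aw2 = (92, 141)
Aw3 = (693, 797)
w3·Aw3 = 92·693 + 141·797 = 176133; w3·w3 = 92·92 + 141·141 = 28345
λ ≈ 176133/28345 = 6.214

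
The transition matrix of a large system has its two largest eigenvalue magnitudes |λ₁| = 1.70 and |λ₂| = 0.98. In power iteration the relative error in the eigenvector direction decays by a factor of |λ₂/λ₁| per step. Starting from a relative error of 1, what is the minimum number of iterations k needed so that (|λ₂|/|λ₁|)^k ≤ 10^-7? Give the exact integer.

30

|λ₂/λ₁| = 0.98/1.70 = 0.57647
Need k ≥ ln(10^-7) / ln(0.57647) = -16.1181 / -0.5508 ≈ 29.261
Smallest integer k satisfying the bound: 30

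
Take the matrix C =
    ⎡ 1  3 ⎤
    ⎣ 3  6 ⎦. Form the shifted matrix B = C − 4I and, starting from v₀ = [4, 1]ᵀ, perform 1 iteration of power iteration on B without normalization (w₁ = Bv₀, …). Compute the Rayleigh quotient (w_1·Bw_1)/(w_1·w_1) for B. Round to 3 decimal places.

μ ≈ -2.191

B = C − 4I has rows (-3, 3); (3, 2)
w1 = Bv₀ = (-9, 14)
Bw1 = (69, 1)
w1·Bw1 = -607; w1·w1 = 277; μ ≈ -607/277 = -2.191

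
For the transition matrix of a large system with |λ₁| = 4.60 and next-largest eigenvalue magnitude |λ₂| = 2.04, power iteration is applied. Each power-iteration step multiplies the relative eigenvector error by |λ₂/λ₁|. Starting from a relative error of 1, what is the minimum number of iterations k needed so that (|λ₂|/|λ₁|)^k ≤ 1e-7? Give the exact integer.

20

|λ₂/λ₁| = 2.04/4.60 = 0.44348
Need k ≥ ln(1e-7) / ln(0.44348) = -16.1181 / -0.8131 ≈ 19.823
Smallest integer k satisfying the bound: 20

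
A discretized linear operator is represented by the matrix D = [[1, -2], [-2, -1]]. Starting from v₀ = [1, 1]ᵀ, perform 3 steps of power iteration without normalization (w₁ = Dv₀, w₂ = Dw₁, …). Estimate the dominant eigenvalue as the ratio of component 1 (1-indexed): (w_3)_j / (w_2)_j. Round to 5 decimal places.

w1 = Dv₀ = (-1, -3)
w2 = Dw1 = (5, 5)
w3 = Dw2 = (-5, -15)
Ratio at component: -5 / 5 = -1.00000

-1.00000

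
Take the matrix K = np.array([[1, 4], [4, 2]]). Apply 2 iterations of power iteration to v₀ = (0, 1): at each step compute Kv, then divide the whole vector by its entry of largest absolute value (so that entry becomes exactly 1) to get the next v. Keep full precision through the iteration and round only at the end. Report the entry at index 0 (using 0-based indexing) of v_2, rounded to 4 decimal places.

0.6000

Kv0 = (4.00000, 2.00000); divide by 4.00000 → v1 = (1.00000, 0.50000)
Kv1 = (3.00000, 5.00000); divide by 5.00000 → v2 = (0.60000, 1.00000)
Requested entry of v2: 12/20 = 0.6000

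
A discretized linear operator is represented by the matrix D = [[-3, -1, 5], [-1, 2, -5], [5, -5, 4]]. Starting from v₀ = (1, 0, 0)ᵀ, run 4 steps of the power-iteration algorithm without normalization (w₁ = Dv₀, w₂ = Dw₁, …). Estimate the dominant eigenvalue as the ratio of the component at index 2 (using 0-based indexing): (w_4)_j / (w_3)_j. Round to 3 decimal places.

w1 = Dv₀ = ((-3)·1 + (-1)·0 + 5·0; (-1)·1 + 2·0 + (-5)·0; 5·1 + (-5)·0 + 4·0) = (-3, -1, 5)
w2 = Dw1 = ((-3)·(-3) + (-1)·(-1) + 5·5; (-1)·(-3) + 2·(-1) + (-5)·5; 5·(-3) + (-5)·(-1) + 4·5) = (35, -24, 10)
w3 = Dw2 = (-31, -133, 335)
w4 = Dw3 = (1901, -1910, 1850)
Ratio at component: 1850 / 335 = 5.522

5.522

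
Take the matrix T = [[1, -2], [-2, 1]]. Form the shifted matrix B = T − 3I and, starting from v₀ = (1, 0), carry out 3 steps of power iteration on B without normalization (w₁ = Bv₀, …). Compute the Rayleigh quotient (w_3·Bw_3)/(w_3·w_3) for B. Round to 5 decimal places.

-4.00000

B = T − 3I has rows (-2, -2); (-2, -2)
w1 = Bv₀ = ((-2)·1 + (-2)·0; (-2)·1 + (-2)·0) = (-2, -2)
w2 = Bw1 = ((-2)·(-2) + (-2)·(-2); (-2)·(-2) + (-2)·(-2)) = (8, 8)
w3 = Bw2 = (-32, -32)
Bw3 = (128, 128)
w3·Bw3 = -8192; w3·w3 = 2048; μ ≈ -8192/2048 = -4.00000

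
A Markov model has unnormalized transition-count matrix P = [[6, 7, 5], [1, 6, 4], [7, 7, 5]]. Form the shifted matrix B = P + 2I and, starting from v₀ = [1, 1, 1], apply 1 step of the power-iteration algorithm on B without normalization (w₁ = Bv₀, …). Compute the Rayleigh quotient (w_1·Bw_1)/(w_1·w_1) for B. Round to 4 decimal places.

17.5861

B = P + 2I has rows (8, 7, 5); (1, 8, 4); (7, 7, 7)
w1 = Bv₀ = (8·1 + 7·1 + 5·1; 1·1 + 8·1 + 4·1; 7·1 + 7·1 + 7·1) = (20, 13, 21)
Bw1 = (356, 208, 378)
w1·Bw1 = 17762; w1·w1 = 1010; μ ≈ 17762/1010 = 17.5861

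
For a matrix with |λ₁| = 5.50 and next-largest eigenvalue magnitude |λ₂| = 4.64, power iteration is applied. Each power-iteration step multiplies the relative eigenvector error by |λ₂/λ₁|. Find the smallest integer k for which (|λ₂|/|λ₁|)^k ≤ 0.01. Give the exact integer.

28

|λ₂/λ₁| = 4.64/5.50 = 0.84364
Need k ≥ ln(0.01) / ln(0.84364) = -4.6052 / -0.1700 ≈ 27.084
Smallest integer k satisfying the bound: 28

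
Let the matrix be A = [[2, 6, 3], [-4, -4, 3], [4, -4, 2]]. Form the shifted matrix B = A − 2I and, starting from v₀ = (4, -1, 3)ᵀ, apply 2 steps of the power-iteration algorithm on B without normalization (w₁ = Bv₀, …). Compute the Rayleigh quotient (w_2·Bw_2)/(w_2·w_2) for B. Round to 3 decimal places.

μ ≈ -1.064

B = A − 2I has rows (0, 6, 3); (-4, -6, 3); (4, -4, 0)
w1 = Bv₀ = (0·4 + 6·(-1) + 3·3; (-4)·4 + (-6)·(-1) + 3·3; 4·4 + (-4)·(-1) + 0·3) = (3, -1, 20)
w2 = Bw1 = (0·3 + 6·(-1) + 3·20; (-4)·3 + (-6)·(-1) + 3·20; 4·3 + (-4)·(-1) + 0·20) = (54, 54, 16)
Bw2 = (372, -492, 0)
w2·Bw2 = -6480; w2·w2 = 6088; μ ≈ -6480/6088 = -1.064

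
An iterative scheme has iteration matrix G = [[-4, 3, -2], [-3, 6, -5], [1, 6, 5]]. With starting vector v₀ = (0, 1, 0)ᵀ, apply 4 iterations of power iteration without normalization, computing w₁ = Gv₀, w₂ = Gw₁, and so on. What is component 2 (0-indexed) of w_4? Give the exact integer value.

w1 = Gv₀ = ((-4)·0 + 3·1 + (-2)·0; (-3)·0 + 6·1 + (-5)·0; 1·0 + 6·1 + 5·0) = (3, 6, 6)
w2 = Gw1 = ((-4)·3 + 3·6 + (-2)·6; (-3)·3 + 6·6 + (-5)·6; 1·3 + 6·6 + 5·6) = (-6, -3, 69)
w3 = Gw2 = (-123, -345, 321)
w4 = Gw3 = (-1185, -3306, -588)
The requested component of w4 is -588.

-588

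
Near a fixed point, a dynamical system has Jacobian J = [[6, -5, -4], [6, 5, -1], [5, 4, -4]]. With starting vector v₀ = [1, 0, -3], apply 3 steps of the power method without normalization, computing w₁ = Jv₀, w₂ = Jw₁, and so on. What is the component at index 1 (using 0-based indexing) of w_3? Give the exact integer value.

w1 = Jv₀ = (6·1 + (-5)·0 + (-4)·(-3); 6·1 + 5·0 + (-1)·(-3); 5·1 + 4·0 + (-4)·(-3)) = (18, 9, 17)
w2 = Jw1 = (6·18 + (-5)·9 + (-4)·17; 6·18 + 5·9 + (-1)·17; 5·18 + 4·9 + (-4)·17) = (-5, 136, 58)
w3 = Jw2 = (-942, 592, 287)
The requested component of w3 is 592.

592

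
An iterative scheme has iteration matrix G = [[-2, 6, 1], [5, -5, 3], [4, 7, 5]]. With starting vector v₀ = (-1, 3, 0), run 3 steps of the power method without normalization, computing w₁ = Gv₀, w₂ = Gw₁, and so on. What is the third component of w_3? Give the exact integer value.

w1 = Gv₀ = (20, -20, 17)
w2 = Gw1 = (-143, 251, 25)
w3 = Gw2 = (1817, -1895, 1310)
The requested component of w3 is 1310.

1310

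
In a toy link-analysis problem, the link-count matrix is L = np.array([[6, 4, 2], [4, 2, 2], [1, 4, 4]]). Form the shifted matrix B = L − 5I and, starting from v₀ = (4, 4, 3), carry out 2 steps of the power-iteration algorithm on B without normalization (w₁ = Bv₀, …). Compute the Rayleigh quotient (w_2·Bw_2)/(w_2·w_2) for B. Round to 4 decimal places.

B = L − 5I has rows (1, 4, 2); (4, -3, 2); (1, 4, -1)
w1 = Bv₀ = (1·4 + 4·4 + 2·3; 4·4 + (-3)·4 + 2·3; 1·4 + 4·4 + (-1)·3) = (26, 10, 17)
w2 = Bw1 = (1·26 + 4·10 + 2·17; 4·26 + (-3)·10 + 2·17; 1·26 + 4·10 + (-1)·17) = (100, 108, 49)
Bw2 = (630, 174, 483)
w2·Bw2 = 105459; w2·w2 = 24065; μ ≈ 105459/24065 = 4.3823

μ ≈ 4.3823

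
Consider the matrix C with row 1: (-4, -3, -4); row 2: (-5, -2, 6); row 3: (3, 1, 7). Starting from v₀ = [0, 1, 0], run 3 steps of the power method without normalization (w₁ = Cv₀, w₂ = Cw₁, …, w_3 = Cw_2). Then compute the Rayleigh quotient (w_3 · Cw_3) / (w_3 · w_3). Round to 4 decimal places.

w1 = Cv₀ = ((-4)·0 + (-3)·1 + (-4)·0; (-5)·0 + (-2)·1 + 6·0; 3·0 + 1·1 + 7·0) = (-3, -2, 1)
w2 = Cw1 = ((-4)·(-3) + (-3)·(-2) + (-4)·1; (-5)·(-3) + (-2)·(-2) + 6·1; 3·(-3) + 1·(-2) + 7·1) = (14, 25, -4)
w3 = Cw2 = (-115, -144, 39)
Cw3 = (736, 1097, -216)
w3·Cw3 = (-115)·736 + (-144)·1097 + 39·(-216) = -251032; w3·w3 = (-115)·(-115) + (-144)·(-144) + 39·39 = 35482
λ ≈ -251032/35482 = -7.0749

-7.0749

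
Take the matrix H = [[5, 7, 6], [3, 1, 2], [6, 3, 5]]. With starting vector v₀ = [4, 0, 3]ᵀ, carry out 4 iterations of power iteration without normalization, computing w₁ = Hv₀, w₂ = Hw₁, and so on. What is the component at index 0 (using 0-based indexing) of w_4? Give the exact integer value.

w1 = Hv₀ = (5·4 + 7·0 + 6·3; 3·4 + 1·0 + 2·3; 6·4 + 3·0 + 5·3) = (38, 18, 39)
w2 = Hw1 = (5·38 + 7·18 + 6·39; 3·38 + 1·18 + 2·39; 6·38 + 3·18 + 5·39) = (550, 210, 477)
w3 = Hw2 = (7082, 2814, 6315)
w4 = Hw3 = (92998, 36690, 82509)
The requested component of w4 is 92998.

92998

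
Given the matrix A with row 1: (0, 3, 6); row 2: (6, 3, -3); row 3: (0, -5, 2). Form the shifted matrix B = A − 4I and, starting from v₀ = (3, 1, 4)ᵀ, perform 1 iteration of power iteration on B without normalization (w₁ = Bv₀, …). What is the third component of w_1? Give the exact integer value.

-13

B = A − 4I has rows (-4, 3, 6); (6, -1, -3); (0, -5, -2)
w1 = Bv₀ = (15, 5, -13)
Requested component of w1: -13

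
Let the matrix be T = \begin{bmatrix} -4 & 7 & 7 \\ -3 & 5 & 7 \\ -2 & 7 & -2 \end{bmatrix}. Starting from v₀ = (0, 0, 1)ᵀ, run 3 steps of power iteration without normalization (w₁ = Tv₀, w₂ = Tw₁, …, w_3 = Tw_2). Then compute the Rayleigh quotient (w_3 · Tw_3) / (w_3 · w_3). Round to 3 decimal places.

w1 = Tv₀ = ((-4)·0 + 7·0 + 7·1; (-3)·0 + 5·0 + 7·1; (-2)·0 + 7·0 + (-2)·1) = (7, 7, -2)
w2 = Tw1 = ((-4)·7 + 7·7 + 7·(-2); (-3)·7 + 5·7 + 7·(-2); (-2)·7 + 7·7 + (-2)·(-2)) = (7, 0, 39)
w3 = Tw2 = (245, 252, -92)
Tw3 = (140, -119, 1458)
w3·Tw3 = 245·140 + 252·(-119) + (-92)·1458 = -129824; w3·w3 = 245·245 + 252·252 + (-92)·(-92) = 131993
λ ≈ -129824/131993 = -0.984

-0.984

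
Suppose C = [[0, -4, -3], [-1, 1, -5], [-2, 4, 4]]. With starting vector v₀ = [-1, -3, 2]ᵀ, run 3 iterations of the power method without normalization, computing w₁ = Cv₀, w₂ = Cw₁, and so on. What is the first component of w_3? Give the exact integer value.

w1 = Cv₀ = (6, -12, -2)
w2 = Cw1 = (54, -8, -68)
w3 = Cw2 = (236, 278, -412)
The requested component of w3 is 236.

236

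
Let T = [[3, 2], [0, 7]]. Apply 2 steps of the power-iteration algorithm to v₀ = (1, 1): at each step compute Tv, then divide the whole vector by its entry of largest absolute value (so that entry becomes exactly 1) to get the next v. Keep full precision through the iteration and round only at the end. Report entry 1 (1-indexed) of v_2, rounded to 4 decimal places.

Tv0 = (5.00000, 7.00000); divide by 7.00000 → v1 = (0.71429, 1.00000)
Tv1 = (4.14286, 7.00000); divide by 7.00000 → v2 = (0.59184, 1.00000)
Requested entry of v2: 29/49 = 0.5918

0.5918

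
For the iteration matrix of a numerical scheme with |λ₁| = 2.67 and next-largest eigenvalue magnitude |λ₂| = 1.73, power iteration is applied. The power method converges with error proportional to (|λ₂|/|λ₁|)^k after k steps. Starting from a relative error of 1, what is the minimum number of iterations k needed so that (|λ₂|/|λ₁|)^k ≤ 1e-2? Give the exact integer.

|λ₂/λ₁| = 1.73/2.67 = 0.64794
Need k ≥ ln(1e-2) / ln(0.64794) = -4.6052 / -0.4340 ≈ 10.612
Smallest integer k satisfying the bound: 11

11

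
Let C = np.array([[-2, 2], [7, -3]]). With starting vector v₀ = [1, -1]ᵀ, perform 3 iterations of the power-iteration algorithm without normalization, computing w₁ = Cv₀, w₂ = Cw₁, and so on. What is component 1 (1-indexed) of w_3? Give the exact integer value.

w1 = Cv₀ = ((-2)·1 + 2·(-1); 7·1 + (-3)·(-1)) = (-4, 10)
w2 = Cw1 = ((-2)·(-4) + 2·10; 7·(-4) + (-3)·10) = (28, -58)
w3 = Cw2 = (-172, 370)
The requested component of w3 is -172.

-172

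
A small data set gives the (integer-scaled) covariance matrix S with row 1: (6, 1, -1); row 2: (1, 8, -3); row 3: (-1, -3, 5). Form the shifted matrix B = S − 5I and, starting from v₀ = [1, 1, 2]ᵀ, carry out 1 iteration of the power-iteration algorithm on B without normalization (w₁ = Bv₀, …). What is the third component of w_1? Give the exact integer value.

-4

B = S − 5I has rows (1, 1, -1); (1, 3, -3); (-1, -3, 0)
w1 = Bv₀ = (1·1 + 1·1 + (-1)·2; 1·1 + 3·1 + (-3)·2; (-1)·1 + (-3)·1 + 0·2) = (0, -2, -4)
Requested component of w1: -4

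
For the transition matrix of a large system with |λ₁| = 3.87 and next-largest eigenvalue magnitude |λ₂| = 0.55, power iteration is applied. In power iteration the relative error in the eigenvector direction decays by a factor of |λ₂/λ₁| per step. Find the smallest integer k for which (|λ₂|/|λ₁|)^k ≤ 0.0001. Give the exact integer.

|λ₂/λ₁| = 0.55/3.87 = 0.14212
Need k ≥ ln(0.0001) / ln(0.14212) = -9.2103 / -1.9511 ≈ 4.721
Smallest integer k satisfying the bound: 5

5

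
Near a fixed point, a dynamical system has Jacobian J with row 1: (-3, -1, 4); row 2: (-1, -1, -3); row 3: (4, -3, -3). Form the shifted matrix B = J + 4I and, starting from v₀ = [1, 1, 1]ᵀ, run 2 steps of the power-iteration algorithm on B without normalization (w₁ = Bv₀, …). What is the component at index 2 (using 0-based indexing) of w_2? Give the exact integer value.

21

B = J + 4I has rows (1, -1, 4); (-1, 3, -3); (4, -3, 1)
w1 = Bv₀ = (1·1 + (-1)·1 + 4·1; (-1)·1 + 3·1 + (-3)·1; 4·1 + (-3)·1 + 1·1) = (4, -1, 2)
w2 = Bw1 = (1·4 + (-1)·(-1) + 4·2; (-1)·4 + 3·(-1) + (-3)·2; 4·4 + (-3)·(-1) + 1·2) = (13, -13, 21)
Requested component of w2: 21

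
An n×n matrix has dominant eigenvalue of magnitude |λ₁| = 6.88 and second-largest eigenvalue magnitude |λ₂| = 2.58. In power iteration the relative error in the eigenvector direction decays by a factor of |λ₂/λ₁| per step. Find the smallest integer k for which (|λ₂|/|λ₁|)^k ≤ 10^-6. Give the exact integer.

|λ₂/λ₁| = 2.58/6.88 = 0.37500
Need k ≥ ln(10^-6) / ln(0.37500) = -13.8155 / -0.9808 ≈ 14.086
Smallest integer k satisfying the bound: 15

15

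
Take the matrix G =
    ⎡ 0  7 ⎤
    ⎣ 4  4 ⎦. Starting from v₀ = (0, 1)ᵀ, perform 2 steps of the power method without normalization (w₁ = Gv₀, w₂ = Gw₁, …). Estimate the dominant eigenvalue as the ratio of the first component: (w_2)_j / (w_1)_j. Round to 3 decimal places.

4.000

w1 = Gv₀ = (7, 4)
w2 = Gw1 = (28, 44)
Ratio at component: 28 / 7 = 4.000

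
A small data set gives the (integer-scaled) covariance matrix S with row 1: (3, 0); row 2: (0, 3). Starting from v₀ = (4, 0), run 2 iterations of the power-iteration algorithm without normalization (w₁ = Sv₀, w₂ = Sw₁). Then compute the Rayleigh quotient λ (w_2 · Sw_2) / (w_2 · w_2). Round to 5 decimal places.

3.00000

w1 = Sv₀ = (3·4 + 0·0; 0·4 + 3·0) = (12, 0)
w2 = Sw1 = (3·12 + 0·0; 0·12 + 3·0) = (36, 0)
Sw2 = (108, 0)
w2·Sw2 = 36·108 + 0·0 = 3888; w2·w2 = 36·36 + 0·0 = 1296
λ ≈ 3888/1296 = 3.00000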